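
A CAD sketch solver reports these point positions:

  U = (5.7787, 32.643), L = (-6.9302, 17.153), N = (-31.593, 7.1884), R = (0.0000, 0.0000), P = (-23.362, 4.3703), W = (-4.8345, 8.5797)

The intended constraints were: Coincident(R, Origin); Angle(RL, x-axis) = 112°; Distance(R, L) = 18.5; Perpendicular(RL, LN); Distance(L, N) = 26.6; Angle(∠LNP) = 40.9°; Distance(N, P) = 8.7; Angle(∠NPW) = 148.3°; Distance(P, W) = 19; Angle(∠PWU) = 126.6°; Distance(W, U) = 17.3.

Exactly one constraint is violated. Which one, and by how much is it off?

Distance(W, U) = 17.3 — off by 9.00.

R = (0.00, 0.00) ✓; RL at 112.0° ✓; |RL| = 18.50 ✓; ∠(RL, LN) = 90.00° ✓; |LN| = 26.60 ✓; ∠LNP = 40.90° ✓; |NP| = 8.700 ✓; ∠NPW = 148.3° ✓; |PW| = 19.00 ✓; ∠PWU = 126.6° ✓; |WU| = 26.30 ✗.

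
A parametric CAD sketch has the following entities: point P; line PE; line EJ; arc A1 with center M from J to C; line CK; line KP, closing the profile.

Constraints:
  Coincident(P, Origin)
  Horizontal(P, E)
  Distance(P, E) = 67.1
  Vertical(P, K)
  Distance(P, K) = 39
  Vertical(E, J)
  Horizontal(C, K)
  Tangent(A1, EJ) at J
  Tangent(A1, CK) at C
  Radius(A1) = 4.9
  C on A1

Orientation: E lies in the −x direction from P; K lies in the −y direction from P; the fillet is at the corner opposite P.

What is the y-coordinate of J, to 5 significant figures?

-34.100

The virtual corner opposite P is at (-67.100, -39.000). Tangency of A1 to EJ means the radius MJ is perpendicular to EJ and since A1 is tangent to CK there, MC ⟂ CK, with radius 4.9, so the center M sits 4.9 in from both sides at M = (-62.200, -34.100). That places the tangent points at J = (-67.100, -34.100) on EJ and C = (-62.200, -39.000) on CK. So J.y = -34.100.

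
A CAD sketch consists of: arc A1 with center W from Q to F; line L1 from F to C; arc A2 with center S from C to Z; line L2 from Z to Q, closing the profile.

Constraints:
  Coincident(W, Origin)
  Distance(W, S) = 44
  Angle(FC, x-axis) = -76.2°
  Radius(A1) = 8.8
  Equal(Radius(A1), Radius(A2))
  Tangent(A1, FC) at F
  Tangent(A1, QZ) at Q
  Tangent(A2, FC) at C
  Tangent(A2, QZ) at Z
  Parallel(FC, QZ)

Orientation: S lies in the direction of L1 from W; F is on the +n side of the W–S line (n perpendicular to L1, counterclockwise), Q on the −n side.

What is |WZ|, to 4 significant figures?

44.87

Tangency of A1 to both parallel lines with radius 8.8 puts F and Q at W ± 8.8·n: F = (8.546, 2.099), Q = (-8.546, -2.099). Equal radii place C and Z the same way about S: C = S + 8.8·n = (19.04, -40.63), Z = S − 8.8·n = (1.949, -44.83). Then |WZ| = |Z − W| = 44.87.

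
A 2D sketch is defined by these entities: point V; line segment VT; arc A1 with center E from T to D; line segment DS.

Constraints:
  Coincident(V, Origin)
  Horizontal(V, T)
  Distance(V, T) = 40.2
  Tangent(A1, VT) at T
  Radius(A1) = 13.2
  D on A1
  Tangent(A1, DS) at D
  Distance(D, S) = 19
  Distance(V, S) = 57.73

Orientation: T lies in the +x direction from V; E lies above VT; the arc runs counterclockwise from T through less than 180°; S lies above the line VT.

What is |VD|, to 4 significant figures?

55.49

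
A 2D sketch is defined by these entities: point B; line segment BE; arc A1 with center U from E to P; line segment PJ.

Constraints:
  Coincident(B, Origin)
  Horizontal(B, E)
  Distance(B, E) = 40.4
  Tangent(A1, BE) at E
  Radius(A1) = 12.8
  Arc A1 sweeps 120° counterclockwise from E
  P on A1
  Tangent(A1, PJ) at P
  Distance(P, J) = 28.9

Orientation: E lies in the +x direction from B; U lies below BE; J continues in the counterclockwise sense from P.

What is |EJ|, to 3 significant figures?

44.4

On A1, E sits at bearing 90° from U; a 120° counterclockwise sweep puts P at bearing 210°, so P = U + 12.8·(cos 210°, sin 210°) = (29.3, -19.2). Tangency of A1 to PJ means the radius UP is perpendicular to PJ, so PJ runs along (−sin 210°, cos 210°); with |PJ| = 28.9, J = (43.8, -44.2). Then |EJ| = |J − E| = 44.4.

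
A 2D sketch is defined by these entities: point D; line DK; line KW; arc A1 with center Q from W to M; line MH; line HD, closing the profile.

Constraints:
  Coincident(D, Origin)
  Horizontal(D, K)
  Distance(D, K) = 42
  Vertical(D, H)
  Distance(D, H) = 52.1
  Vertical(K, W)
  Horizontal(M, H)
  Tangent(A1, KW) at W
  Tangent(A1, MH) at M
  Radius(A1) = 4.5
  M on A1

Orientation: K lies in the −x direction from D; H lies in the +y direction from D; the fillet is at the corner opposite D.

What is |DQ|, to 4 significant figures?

60.60

DH is vertical with |DH| = 52.1 and H on the +y side, so H = (0.000, 52.10). The virtual corner opposite D is at (-42.00, 52.10). A1 meets KW tangentially, so QW is at right angles to KW and the tangent condition forces QM to be normal to MH, with radius 4.5, so the center Q sits 4.5 in from both sides at Q = (-37.50, 47.60). Then |DQ| = |Q − D| = 60.60.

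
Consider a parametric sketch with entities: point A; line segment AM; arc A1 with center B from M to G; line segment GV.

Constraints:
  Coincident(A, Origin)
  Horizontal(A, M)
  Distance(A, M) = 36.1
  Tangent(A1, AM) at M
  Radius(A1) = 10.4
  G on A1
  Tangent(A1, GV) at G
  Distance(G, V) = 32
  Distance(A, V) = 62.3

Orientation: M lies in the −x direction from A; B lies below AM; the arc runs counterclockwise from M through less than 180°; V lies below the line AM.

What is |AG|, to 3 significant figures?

47.7

A is at the origin; AM is horizontal with |AM| = 36.1 and M on the −x side, so M = (-36.1, 0.00). Tangency of A1 to AM means the radius BM is perpendicular to AM, so B = M + (0, -10.4) = (-36.1, -10.4). Since BG ⟂ GV (tangency), |BV| = √(10.4² + 32.0²) = 33.6 regardless of where G sits on A1. So V lies on both circle(A, 62.3) and circle(B, 33.6); the below-AM intersection is V = (-45.3, -42.8). G is the foot of the tangent from V: G = (-46.5, -10.8).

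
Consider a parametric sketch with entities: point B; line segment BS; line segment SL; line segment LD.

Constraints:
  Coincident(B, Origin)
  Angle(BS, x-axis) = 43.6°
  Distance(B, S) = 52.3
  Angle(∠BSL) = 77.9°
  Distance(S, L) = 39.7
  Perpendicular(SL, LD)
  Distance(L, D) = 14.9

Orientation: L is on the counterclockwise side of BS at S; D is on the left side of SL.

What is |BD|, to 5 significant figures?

46.249

B is at the origin; BS runs at 43.6° with length 52.3, so S = 52.3·(cos 43.6°, sin 43.6°) = (37.874, 36.067). ∠BSL = 77.9°, so SL runs at 43.6° + (180° − 77.9°) = 145.70° from the x-axis; with |SL| = 39.7, L = S + 39.7·(cos 145.70°, sin 145.70°) = (5.0781, 58.439). SL is perpendicular to LD; with |LD| = 14.9 on the left of SL, D = L + 14.9·(-0.56353, -0.82610) = (-3.3185, 46.130). Then |BD| = |D − B| = 46.249.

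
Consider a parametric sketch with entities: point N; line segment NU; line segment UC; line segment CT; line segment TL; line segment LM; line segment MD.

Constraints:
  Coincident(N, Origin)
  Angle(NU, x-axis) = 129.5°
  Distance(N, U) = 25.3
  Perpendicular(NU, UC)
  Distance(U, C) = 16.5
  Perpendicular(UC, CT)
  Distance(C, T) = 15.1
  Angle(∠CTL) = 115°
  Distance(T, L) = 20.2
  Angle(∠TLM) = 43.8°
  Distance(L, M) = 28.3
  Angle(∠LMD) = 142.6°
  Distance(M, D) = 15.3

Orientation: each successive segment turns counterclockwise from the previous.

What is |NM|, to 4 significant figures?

29.29

∠CTL = 115.0° gives TL at 14.50° from the x-axis; with |TL| = 20.2, L = (0.3368, 2.433). ∠TLM = 43.8° gives LM at 150.7° from the x-axis; with |LM| = 28.3, M = (-24.34, 16.28). Then |NM| = |M − N| = 29.29.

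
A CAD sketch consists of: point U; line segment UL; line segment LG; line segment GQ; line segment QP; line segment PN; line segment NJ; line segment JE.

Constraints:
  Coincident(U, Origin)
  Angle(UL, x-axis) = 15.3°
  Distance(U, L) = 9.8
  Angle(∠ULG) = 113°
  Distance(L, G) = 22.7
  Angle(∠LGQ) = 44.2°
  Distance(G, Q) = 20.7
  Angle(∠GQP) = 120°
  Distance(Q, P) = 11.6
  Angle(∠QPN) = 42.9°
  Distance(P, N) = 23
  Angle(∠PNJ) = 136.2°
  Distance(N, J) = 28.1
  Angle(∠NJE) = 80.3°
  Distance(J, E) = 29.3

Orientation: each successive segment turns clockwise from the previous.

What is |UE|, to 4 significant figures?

43.57

U is at the origin; UL runs at 15.3° with length 9.8, so L = (9.453, 2.586). ∠ULG = 113.0° gives LG at -51.70° from the x-axis; with |LG| = 22.7, G = (23.52, -15.23). ∠LGQ = 44.2° gives GQ at 172.5° from the x-axis; with |GQ| = 20.7, Q = (2.999, -12.53). ∠GQP = 120.0° gives QP at 112.5° from the x-axis; with |QP| = 11.6, P = (-1.440, -1.810). ∠QPN = 42.9° gives PN at -24.60° from the x-axis; with |PN| = 23.0, N = (19.47, -11.38). ∠PNJ = 136.2° gives NJ at -68.40° from the x-axis; with |NJ| = 28.1, J = (29.82, -37.51). ∠NJE = 80.3° gives JE at -168.1° from the x-axis; with |JE| = 29.3, E = (1.146, -43.55). Then |UE| = |E − U| = 43.57.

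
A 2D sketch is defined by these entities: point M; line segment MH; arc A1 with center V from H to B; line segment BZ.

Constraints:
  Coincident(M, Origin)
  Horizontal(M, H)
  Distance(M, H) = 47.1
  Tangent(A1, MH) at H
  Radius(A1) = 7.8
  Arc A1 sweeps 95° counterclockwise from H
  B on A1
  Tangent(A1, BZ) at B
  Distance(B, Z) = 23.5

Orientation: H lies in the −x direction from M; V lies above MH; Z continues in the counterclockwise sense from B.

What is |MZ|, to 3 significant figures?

52.2

M is at the origin; MH is horizontal with |MH| = 47.1 and H on the −x side, so H = (-47.1, 0.00). A1 meets MH tangentially, so VH is at right angles to MH, so V = H + (0, 7.8) = (-47.1, 7.80). On A1, H sits at bearing -90° from V; a 95° counterclockwise sweep puts B at bearing 5°, so B = V + 7.8·(cos 5°, sin 5°) = (-39.3, 8.48). Since A1 is tangent to BZ there, VB ⟂ BZ, so BZ runs along (−sin 5°, cos 5°); with |BZ| = 23.5, Z = (-41.4, 31.9). Then |MZ| = |Z − M| = 52.2.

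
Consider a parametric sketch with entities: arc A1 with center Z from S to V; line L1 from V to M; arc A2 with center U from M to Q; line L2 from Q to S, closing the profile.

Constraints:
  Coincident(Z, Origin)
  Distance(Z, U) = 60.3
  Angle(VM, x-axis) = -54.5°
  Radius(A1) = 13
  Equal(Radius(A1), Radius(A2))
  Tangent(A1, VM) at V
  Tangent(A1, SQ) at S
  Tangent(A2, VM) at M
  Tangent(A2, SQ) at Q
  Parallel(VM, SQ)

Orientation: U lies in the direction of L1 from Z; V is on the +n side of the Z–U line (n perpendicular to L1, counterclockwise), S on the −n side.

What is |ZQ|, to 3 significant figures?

61.7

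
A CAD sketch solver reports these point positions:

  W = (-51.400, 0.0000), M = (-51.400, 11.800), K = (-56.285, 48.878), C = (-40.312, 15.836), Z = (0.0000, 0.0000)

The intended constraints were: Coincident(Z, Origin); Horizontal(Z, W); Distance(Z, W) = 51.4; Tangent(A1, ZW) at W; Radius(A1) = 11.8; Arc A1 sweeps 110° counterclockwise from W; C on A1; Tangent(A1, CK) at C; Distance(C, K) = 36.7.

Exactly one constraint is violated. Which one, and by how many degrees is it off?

Tangent(A1, CK) at C — off by 5.80°.

Z = (0.00, 0.00) ✓; Z.y = 0.00, W.y = 0.00 ✓; |ZW| = 51.40 ✓; ∠(MW, WZ) = 90.00° ✓; |MW| = 11.80 ✓; bearing(M→C) − bearing(M→W) = 110.0° ✓; |MC| = 11.80 ✓; ∠(MC, CK) = 84.20° ✗; |CK| = 36.70 ✓.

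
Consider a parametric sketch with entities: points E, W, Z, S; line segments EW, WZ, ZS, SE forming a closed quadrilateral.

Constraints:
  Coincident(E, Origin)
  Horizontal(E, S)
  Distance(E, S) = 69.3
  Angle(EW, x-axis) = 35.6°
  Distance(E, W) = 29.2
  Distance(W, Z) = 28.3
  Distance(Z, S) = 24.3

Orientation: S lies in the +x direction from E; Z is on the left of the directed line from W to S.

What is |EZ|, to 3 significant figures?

54.8

E is at the origin; E and S share the same y with |ES| = 69.3 and S in +x, so S = (69.3, 0). EW runs at 35.6° with |EW| = 29.2, so W = (23.7, 17.0). Z is determined by |WZ| = 28.3 and |ZS| = 24.3 together: it lies at the intersection of circle(W, 28.3) and circle(S, 24.3). With |WS| = 48.6, the foot of the radical line on WS is 26.5 from W and the perpendicular offset is √(28.3² − 26.5²) = 10.0. Taking the left-of-WS solution: Z = (52.0, 17.1).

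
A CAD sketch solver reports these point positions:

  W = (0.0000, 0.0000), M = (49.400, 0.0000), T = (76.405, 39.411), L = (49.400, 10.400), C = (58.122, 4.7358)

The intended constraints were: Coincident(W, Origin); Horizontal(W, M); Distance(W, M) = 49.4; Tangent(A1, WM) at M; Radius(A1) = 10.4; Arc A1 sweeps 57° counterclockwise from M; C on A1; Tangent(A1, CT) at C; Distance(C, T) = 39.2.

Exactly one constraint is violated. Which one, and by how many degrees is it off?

Tangent(A1, CT) at C — off by 5.20°.

W = (0.00, 0.00) ✓; W.y = 0.00, M.y = 0.00 ✓; |WM| = 49.40 ✓; ∠(LM, MW) = 90.00° ✓; |LM| = 10.40 ✓; bearing(L→C) − bearing(L→M) = 57.00° ✓; |LC| = 10.40 ✓; ∠(LC, CT) = 84.80° ✗; |CT| = 39.20 ✓.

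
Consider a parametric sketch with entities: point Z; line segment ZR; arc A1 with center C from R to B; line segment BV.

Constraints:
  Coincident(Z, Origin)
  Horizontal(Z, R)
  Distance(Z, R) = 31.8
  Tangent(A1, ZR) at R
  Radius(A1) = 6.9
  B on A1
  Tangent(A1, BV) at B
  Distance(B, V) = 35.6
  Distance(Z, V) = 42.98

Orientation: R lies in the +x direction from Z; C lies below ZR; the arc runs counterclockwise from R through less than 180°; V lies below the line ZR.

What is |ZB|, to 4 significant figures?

25.64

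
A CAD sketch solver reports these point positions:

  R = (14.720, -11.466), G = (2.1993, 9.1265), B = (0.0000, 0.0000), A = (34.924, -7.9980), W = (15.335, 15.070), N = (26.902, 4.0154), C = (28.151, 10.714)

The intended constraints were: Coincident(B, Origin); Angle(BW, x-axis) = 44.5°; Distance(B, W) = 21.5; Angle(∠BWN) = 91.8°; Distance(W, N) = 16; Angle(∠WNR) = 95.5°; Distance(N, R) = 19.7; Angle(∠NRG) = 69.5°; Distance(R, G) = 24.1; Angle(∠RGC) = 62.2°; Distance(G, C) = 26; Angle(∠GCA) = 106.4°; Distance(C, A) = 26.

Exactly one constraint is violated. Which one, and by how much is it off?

Distance(C, A) = 26 — off by 6.10.

B = (0.00, 0.00) ✓; BW at 44.50° ✓; |BW| = 21.50 ✓; ∠BWN = 91.80° ✓; |WN| = 16.00 ✓; ∠WNR = 95.50° ✓; |NR| = 19.70 ✓; ∠NRG = 69.50° ✓; |RG| = 24.10 ✓; ∠RGC = 62.20° ✓; |GC| = 26.00 ✓; ∠GCA = 106.4° ✓; |CA| = 19.90 ✗.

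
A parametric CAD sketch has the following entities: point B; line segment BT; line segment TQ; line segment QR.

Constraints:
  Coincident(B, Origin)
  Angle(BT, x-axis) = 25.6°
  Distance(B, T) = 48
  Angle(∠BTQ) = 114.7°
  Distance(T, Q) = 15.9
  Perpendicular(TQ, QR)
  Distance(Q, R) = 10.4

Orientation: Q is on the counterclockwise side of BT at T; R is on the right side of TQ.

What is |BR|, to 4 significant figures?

64.88

B is at the origin; BT runs at 25.6° with length 48.0, so T = 48.0·(cos 25.6°, sin 25.6°) = (43.29, 20.74). ∠BTQ = 114.7°, so TQ runs at 25.6° + (180° − 114.7°) = 90.90° from the x-axis; with |TQ| = 15.9, Q = T + 15.9·(cos 90.90°, sin 90.90°) = (43.04, 36.64). TQ is perpendicular to QR; with |QR| = 10.4 on the right of TQ, R = Q + 10.4·(0.9999, 0.01571) = (53.44, 36.80). Then |BR| = |R − B| = 64.88.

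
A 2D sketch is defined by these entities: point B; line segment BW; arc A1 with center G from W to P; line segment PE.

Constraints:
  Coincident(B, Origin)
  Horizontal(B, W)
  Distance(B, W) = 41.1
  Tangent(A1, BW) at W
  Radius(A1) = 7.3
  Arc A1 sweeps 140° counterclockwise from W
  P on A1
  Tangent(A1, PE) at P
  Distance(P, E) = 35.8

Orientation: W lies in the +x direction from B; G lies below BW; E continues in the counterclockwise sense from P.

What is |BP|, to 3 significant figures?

38.6

B is at the origin; BW is horizontal with |BW| = 41.1 and W on the +x side, so W = (41.1, 0.00). Since A1 is tangent to BW there, GW ⟂ BW, so G = W + (0, -7.3) = (41.1, -7.30). On A1, W sits at bearing 90° from G; a 140° counterclockwise sweep puts P at bearing 230°, so P = G + 7.3·(cos 230°, sin 230°) = (36.4, -12.9). Then |BP| = |P − B| = 38.6.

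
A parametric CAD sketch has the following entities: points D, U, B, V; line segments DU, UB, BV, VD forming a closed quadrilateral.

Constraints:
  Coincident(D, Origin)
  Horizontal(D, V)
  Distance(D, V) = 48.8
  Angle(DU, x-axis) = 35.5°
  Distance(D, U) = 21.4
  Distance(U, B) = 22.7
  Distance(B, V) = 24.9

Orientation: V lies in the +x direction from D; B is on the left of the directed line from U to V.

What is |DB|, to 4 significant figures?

43.95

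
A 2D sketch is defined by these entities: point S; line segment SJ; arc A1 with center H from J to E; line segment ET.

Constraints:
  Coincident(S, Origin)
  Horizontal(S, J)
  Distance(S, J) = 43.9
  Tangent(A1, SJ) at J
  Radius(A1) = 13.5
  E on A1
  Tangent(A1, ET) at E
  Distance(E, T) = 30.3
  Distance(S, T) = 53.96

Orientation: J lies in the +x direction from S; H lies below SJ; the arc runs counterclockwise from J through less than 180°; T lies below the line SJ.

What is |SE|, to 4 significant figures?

33.39

S is at the origin; SJ is horizontal with |SJ| = 43.9 and J on the +x side, so J = (43.90, 0.000). The tangent condition forces HJ to be normal to SJ, so H = J + (0, -13.5) = (43.90, -13.50). Since HE ⟂ ET (tangency), |HT| = √(13.5² + 30.3²) = 33.17 regardless of where E sits on A1. So T lies on both circle(S, 53.96) and circle(H, 33.17); the below-SJ intersection is T = (31.09, -44.10). E is the foot of the tangent from T: E = (30.40, -13.81).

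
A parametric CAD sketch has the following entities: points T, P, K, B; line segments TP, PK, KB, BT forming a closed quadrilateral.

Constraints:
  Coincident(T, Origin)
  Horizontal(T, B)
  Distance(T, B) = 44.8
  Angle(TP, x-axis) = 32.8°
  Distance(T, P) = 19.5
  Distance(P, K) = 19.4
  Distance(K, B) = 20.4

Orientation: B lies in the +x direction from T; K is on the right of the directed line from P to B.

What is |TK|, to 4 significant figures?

26.32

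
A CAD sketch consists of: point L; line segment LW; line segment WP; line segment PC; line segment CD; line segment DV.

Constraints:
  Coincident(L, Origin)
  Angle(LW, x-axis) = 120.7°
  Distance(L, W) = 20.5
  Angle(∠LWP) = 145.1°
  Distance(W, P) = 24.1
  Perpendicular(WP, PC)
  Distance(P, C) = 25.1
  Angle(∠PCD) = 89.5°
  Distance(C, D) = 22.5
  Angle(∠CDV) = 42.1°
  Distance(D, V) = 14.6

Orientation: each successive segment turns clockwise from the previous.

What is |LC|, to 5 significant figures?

43.043

L is at the origin; LW runs at 120.7° with length 20.5, so W = (-10.466, 17.627). ∠LWP = 145.1° gives WP at 85.800° from the x-axis; with |WP| = 24.1, P = (-8.7011, 41.662). WP is perpendicular to PC, so PC runs at -4.2000°; with |PC| = 25.1, C = (16.332, 39.824). Then |LC| = |C − L| = 43.043.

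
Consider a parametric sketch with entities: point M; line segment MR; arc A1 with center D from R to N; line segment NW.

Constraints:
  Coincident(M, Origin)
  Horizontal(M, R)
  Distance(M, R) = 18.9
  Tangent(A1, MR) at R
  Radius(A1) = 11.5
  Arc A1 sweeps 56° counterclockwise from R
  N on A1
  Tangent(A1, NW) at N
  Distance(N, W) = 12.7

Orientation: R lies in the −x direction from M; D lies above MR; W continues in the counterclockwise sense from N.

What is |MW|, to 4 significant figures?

15.76

M is at the origin; MR is horizontal with |MR| = 18.9 and R on the −x side, so R = (-18.90, 0.000). Tangency of A1 to MR means the radius DR is perpendicular to MR, so D = R + (0, 11.5) = (-18.90, 11.50). On A1, R sits at bearing -90° from D; a 56° counterclockwise sweep puts N at bearing -34°, so N = D + 11.5·(cos -34°, sin -34°) = (-9.366, 5.069). Since A1 is tangent to NW there, DN ⟂ NW, so NW runs along (−sin -34°, cos -34°); with |NW| = 12.7, W = (-2.264, 15.60). Then |MW| = |W − M| = 15.76.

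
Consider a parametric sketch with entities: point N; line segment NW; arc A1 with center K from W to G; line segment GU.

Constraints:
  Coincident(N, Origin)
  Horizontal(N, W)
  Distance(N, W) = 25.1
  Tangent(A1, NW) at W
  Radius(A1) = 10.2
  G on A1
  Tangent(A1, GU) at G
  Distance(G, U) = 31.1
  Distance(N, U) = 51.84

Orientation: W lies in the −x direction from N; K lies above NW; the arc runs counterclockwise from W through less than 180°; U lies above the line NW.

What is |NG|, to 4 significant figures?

21.64

Checks: |KG| = 10.20 ✓; ∠(KG, GU) = 90.00° ✓; |GU| = 31.10 ✓; |NU| = 51.84 ✓.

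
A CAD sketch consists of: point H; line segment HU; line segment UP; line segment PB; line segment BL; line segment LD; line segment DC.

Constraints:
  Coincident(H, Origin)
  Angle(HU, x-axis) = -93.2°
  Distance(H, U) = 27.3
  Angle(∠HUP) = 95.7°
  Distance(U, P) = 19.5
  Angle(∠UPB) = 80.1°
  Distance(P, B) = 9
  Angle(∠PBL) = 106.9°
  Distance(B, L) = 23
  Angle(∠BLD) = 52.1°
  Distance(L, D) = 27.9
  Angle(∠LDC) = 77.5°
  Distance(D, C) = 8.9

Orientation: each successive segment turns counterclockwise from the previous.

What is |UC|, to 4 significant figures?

17.07

H is at the origin; HU runs at -93.2° with length 27.3, so U = (-1.524, -27.26). ∠HUP = 95.7° gives UP at -8.900° from the x-axis; with |UP| = 19.5, P = (17.74, -30.27). ∠UPB = 80.1° gives PB at 91.00° from the x-axis; with |PB| = 9.0, B = (17.58, -21.28). ∠PBL = 106.9° gives BL at 164.1° from the x-axis; with |BL| = 23.0, L = (-4.536, -14.97). ∠BLD = 52.1° gives LD at -68.00° from the x-axis; with |LD| = 27.9, D = (5.916, -40.84). ∠LDC = 77.5° gives DC at 34.50° from the x-axis; with |DC| = 8.9, C = (13.25, -35.80). Then |UC| = |C − U| = 17.07.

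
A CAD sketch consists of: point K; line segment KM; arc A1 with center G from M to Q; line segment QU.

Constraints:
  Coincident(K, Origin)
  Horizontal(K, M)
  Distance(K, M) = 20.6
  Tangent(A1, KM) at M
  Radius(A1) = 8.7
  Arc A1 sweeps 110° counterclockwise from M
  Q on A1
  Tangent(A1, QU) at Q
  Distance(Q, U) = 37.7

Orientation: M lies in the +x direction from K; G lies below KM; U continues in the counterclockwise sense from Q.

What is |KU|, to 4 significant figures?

53.48

On A1, M sits at bearing 90° from G; a 110° counterclockwise sweep puts Q at bearing 200°, so Q = G + 8.7·(cos 200°, sin 200°) = (12.42, -11.68). Since A1 is tangent to QU there, GQ ⟂ QU, so QU runs along (−sin 200°, cos 200°); with |QU| = 37.7, U = (25.32, -47.10). Then |KU| = |U − K| = 53.48.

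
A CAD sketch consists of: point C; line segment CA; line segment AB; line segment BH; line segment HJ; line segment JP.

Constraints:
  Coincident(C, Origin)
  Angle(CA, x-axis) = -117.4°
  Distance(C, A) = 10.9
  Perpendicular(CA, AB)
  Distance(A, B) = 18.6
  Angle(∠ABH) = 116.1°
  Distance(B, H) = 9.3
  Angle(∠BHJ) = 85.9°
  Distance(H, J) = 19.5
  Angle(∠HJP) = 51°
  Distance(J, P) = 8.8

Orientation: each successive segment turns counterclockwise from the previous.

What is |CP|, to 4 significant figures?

8.062

C is at the origin; CA runs at -117.4° with length 10.9, so A = (-5.016, -9.677). The perpendicularity gives AB at right angles to CA, so AB runs at -27.40°; with |AB| = 18.6, B = (11.50, -18.24). ∠ABH = 116.1° gives BH at 36.50° from the x-axis; with |BH| = 9.3, H = (18.97, -12.71). ∠BHJ = 85.9° gives HJ at 130.6° from the x-axis; with |HJ| = 19.5, J = (6.283, 2.101). ∠HJP = 51.0° gives JP at -100.4° from the x-axis; with |JP| = 8.8, P = (4.694, -6.555). Then |CP| = |P − C| = 8.062.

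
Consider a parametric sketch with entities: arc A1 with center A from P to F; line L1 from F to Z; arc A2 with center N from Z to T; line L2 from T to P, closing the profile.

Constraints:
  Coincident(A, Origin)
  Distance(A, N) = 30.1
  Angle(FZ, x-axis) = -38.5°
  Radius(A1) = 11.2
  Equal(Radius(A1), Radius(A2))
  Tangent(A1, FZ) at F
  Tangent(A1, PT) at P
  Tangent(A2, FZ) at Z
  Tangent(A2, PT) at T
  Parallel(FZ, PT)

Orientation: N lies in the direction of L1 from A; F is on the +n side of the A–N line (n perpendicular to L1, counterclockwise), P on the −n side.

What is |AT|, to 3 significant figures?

32.1

Tangency of A1 to both parallel lines with radius 11.2 puts F and P at A ± 11.2·n: F = (6.97, 8.77), P = (-6.97, -8.77). Equal radii place Z and T the same way about N: Z = N + 11.2·n = (30.5, -9.97), T = N − 11.2·n = (16.6, -27.5). Then |AT| = |T − A| = 32.1.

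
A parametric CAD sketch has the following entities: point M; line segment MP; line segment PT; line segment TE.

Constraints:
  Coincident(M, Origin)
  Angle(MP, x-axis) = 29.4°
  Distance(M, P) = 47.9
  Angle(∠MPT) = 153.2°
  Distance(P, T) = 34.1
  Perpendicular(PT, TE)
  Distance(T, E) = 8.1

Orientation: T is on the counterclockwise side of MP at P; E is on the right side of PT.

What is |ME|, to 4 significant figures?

82.39

M is at the origin; MP runs at 29.4° with length 47.9, so P = 47.9·(cos 29.4°, sin 29.4°) = (41.73, 23.51). ∠MPT = 153.2°, so PT runs at 29.4° + (180° − 153.2°) = 56.20° from the x-axis; with |PT| = 34.1, T = P + 34.1·(cos 56.20°, sin 56.20°) = (60.70, 51.85). PT ⟂ TE; with |TE| = 8.1 on the right of PT, E = T + 8.1·(0.8310, -0.5563) = (67.43, 47.34). Then |ME| = |E − M| = 82.39.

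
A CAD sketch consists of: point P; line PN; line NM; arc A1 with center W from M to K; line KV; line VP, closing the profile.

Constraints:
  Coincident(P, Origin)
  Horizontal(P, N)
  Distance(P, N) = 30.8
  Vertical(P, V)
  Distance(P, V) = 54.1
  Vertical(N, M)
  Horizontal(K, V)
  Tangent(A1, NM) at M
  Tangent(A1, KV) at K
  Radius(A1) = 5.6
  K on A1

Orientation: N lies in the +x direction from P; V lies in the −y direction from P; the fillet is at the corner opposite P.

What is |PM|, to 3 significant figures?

57.5

The virtual corner opposite P is at (30.8, -54.1). Tangency of A1 to NM means the radius WM is perpendicular to NM and since A1 is tangent to KV there, WK ⟂ KV, with radius 5.6, so the center W sits 5.6 in from both sides at W = (25.2, -48.5). That places the tangent points at M = (30.8, -48.5) on NM and K = (25.2, -54.1) on KV. Then |PM| = |M − P| = 57.5.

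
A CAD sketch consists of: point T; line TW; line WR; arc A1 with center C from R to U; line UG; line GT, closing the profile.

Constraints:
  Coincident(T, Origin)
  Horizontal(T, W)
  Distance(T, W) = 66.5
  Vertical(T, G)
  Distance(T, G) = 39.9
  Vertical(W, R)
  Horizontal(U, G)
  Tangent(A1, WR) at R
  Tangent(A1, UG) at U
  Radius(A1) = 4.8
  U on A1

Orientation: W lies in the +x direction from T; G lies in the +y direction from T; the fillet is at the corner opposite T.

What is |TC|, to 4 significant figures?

70.99

T and G share the same x with |TG| = 39.9 and G on the +y side, so G = (0.000, 39.90). The virtual corner opposite T is at (66.50, 39.90). The tangent condition forces CR to be normal to WR and A1 meets UG tangentially, so CU is at right angles to UG, with radius 4.8, so the center C sits 4.8 in from both sides at C = (61.70, 35.10). Then |TC| = |C − T| = 70.99.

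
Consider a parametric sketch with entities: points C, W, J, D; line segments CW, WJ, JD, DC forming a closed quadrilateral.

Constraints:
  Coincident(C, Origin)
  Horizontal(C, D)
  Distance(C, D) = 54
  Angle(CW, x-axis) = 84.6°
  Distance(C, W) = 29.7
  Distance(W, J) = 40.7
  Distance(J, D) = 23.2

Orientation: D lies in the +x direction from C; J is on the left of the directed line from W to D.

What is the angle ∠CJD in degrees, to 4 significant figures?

94.73°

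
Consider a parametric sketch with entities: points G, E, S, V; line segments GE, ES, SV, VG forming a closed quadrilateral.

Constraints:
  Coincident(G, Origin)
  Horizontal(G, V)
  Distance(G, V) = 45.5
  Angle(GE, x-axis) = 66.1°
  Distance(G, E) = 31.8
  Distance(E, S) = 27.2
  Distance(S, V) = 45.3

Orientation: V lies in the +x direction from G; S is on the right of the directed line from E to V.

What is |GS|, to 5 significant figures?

4.8966

Checks: |ES| = 27.20 ✓; |SV| = 45.30 ✓.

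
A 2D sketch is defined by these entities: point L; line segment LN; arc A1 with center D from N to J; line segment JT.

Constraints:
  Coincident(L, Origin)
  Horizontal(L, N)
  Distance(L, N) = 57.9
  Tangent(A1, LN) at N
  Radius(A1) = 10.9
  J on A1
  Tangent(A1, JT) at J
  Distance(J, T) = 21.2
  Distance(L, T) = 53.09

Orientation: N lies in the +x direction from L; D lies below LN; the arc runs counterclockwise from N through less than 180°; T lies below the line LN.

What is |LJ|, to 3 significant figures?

48.0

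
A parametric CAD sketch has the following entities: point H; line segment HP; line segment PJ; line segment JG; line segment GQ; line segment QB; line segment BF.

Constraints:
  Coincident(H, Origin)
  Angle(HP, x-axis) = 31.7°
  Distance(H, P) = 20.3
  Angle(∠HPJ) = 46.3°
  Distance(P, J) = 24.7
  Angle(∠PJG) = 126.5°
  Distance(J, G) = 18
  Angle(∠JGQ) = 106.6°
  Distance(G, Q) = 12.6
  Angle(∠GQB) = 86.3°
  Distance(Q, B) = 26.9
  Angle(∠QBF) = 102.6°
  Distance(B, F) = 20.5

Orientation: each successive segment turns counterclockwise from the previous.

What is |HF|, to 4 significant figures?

25.91

H is at the origin; HP runs at 31.7° with length 20.3, so P = (17.27, 10.67). ∠HPJ = 46.3° gives PJ at 165.4° from the x-axis; with |PJ| = 24.7, J = (-6.631, 16.89). ∠PJG = 126.5° gives JG at -141.1° from the x-axis; with |JG| = 18.0, G = (-20.64, 5.590). ∠JGQ = 106.6° gives GQ at -67.70° from the x-axis; with |GQ| = 12.6, Q = (-15.86, -6.068). ∠GQB = 86.3° gives QB at 26.00° from the x-axis; with |QB| = 26.9, B = (8.319, 5.724). ∠QBF = 102.6° gives BF at 103.4° from the x-axis; with |BF| = 20.5, F = (3.569, 25.67). Then |HF| = |F − H| = 25.91.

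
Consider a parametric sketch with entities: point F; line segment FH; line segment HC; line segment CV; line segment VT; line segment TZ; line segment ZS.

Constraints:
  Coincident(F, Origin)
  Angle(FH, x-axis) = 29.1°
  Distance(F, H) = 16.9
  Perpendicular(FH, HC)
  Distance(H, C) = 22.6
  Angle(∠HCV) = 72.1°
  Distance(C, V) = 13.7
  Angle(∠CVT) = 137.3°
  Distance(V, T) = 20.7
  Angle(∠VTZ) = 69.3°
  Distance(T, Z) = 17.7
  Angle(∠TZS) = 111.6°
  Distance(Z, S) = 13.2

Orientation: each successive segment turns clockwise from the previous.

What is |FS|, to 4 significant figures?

20.03

∠VTZ = 69.3° gives TZ at 37.80° from the x-axis; with |TZ| = 17.7, Z = (8.655, 7.475). ∠TZS = 111.6° gives ZS at -30.60° from the x-axis; with |ZS| = 13.2, S = (20.02, 0.7556). Then |FS| = |S − F| = 20.03.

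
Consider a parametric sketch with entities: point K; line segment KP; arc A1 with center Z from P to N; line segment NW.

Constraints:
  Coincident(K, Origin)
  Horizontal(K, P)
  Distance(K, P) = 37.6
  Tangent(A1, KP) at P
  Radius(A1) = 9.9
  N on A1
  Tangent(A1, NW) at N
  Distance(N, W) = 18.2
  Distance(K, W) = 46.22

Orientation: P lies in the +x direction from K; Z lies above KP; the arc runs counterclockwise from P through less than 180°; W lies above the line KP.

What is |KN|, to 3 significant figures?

48.2

Checks: |ZN| = 9.900 ✓; ∠(ZN, NW) = 90.00° ✓; |NW| = 18.20 ✓; |KW| = 46.22 ✓.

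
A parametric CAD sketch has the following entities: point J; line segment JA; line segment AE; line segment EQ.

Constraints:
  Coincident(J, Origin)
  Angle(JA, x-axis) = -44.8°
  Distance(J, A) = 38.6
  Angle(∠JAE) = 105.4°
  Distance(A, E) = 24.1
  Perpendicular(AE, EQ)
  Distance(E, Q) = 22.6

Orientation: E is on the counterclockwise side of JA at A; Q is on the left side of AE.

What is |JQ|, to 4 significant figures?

37.33

J is at the origin; JA runs at -44.8° with length 38.6, so A = 38.6·(cos -44.8°, sin -44.8°) = (27.39, -27.20). ∠JAE = 105.4°, so AE runs at -44.8° + (180° − 105.4°) = 29.80° from the x-axis; with |AE| = 24.1, E = A + 24.1·(cos 29.80°, sin 29.80°) = (48.30, -15.22). AE is perpendicular to EQ; with |EQ| = 22.6 on the left of AE, Q = E + 22.6·(-0.4970, 0.8678) = (37.07, 4.390). Then |JQ| = |Q − J| = 37.33.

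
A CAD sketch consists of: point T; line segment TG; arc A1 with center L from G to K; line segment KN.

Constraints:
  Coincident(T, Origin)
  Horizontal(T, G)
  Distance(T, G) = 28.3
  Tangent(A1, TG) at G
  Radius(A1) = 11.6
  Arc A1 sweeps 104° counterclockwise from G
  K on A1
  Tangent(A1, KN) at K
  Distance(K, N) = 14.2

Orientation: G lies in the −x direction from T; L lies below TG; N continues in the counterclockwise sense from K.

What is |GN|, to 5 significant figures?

29.249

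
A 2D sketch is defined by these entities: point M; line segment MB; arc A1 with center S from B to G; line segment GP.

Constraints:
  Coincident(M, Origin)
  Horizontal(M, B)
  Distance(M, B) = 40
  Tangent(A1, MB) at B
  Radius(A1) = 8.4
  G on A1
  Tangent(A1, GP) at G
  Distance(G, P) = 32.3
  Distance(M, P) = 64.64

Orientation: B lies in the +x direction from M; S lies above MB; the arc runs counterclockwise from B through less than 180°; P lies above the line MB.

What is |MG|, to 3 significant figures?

49.0

M is at the origin; M and B share the same y with |MB| = 40.0 and B on the +x side, so B = (40.0, 0.00). A1 meets MB tangentially, so SB is at right angles to MB, so S = B + (0, 8.4) = (40.0, 8.40). Since SG ⟂ GP (tangency), |SP| = √(8.4² + 32.3²) = 33.4 regardless of where G sits on A1. So P lies on both circle(M, 64.64) and circle(S, 33.4); the above-MB intersection is P = (50.8, 40.0). G is the foot of the tangent from P: G = (48.4, 7.77).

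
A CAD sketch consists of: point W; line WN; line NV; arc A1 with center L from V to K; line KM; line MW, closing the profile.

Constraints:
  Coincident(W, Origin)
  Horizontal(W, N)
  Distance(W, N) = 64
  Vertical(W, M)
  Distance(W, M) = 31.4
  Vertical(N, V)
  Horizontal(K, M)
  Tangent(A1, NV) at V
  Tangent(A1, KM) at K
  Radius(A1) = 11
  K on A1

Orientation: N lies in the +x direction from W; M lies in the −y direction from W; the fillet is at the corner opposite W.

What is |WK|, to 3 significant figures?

61.6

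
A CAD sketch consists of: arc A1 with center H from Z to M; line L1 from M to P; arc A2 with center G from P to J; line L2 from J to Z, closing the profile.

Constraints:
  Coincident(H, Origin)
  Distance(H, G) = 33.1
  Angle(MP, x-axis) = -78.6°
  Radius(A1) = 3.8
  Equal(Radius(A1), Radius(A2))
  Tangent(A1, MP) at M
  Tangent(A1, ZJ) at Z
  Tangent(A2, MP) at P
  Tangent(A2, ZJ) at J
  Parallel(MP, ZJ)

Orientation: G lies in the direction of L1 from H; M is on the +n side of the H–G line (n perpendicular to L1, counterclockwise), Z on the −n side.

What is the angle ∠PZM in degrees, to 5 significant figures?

77.069°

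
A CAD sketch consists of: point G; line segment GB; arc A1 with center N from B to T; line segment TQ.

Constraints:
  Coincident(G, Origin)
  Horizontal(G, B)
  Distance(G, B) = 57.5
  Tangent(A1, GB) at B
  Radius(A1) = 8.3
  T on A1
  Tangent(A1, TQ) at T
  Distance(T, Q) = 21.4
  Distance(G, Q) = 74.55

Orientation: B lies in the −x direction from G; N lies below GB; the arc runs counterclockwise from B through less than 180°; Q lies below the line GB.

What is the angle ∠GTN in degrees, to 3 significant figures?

15.1°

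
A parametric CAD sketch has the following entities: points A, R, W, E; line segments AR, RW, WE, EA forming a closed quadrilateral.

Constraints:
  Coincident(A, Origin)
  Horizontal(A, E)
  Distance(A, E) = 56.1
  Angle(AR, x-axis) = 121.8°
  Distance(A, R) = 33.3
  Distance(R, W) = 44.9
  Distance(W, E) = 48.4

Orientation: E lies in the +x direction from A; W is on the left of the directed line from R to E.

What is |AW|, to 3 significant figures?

46.3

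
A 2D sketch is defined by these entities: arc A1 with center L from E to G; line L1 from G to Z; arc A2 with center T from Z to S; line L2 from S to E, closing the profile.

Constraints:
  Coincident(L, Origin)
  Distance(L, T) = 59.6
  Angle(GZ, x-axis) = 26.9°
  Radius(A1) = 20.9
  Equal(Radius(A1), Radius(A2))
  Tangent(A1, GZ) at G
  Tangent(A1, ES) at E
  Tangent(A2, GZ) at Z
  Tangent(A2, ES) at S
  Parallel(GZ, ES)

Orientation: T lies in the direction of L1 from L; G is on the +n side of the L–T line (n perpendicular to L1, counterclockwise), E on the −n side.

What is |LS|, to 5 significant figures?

63.158

The slot axis is L1's direction at 26.9°, so u = (cos 26.9°, sin 26.9°) = (0.89180, 0.45243) and n = (−sin 26.9°, cos 26.9°) = (-0.45243, 0.89180). L is at the origin and T lies 59.6 along u from L, so T = 59.6·u = (53.151, 26.965). Tangency of A1 to both parallel lines with radius 20.9 puts G and E at L ± 20.9·n: G = (-9.4559, 18.639), E = (9.4559, -18.639). Equal radii place Z and S the same way about T: Z = T + 20.9·n = (43.695, 45.604), S = T − 20.9·n = (62.607, 8.3265). Then |LS| = |S − L| = 63.158.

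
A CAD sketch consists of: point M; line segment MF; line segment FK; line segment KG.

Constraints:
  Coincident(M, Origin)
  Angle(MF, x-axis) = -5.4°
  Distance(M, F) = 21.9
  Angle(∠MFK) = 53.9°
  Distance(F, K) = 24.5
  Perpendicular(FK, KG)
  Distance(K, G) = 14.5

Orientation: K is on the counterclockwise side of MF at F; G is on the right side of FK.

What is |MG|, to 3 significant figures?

34.2

∠MFK = 53.9°, so FK runs at -5.4° + (180° − 53.9°) = 121° from the x-axis; with |FK| = 24.5, K = F + 24.5·(cos 121°, sin 121°) = (9.29, 19.0). FK ⟂ KG; with |KG| = 14.5 on the right of FK, G = K + 14.5·(0.860, 0.511) = (21.8, 26.4). Then |MG| = |G − M| = 34.2.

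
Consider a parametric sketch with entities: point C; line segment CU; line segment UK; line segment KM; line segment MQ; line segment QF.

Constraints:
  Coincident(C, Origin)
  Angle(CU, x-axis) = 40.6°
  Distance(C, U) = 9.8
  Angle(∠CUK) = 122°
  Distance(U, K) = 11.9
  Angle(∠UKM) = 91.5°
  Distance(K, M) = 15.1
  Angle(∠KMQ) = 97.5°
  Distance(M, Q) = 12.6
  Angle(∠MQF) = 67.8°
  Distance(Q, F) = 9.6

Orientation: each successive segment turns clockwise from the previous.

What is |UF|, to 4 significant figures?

7.985

C is at the origin; CU runs at 40.6° with length 9.8, so U = (7.441, 6.378). ∠CUK = 122.0° gives UK at -17.40° from the x-axis; with |UK| = 11.9, K = (18.80, 2.819). ∠UKM = 91.5° gives KM at -105.9° from the x-axis; with |KM| = 15.1, M = (14.66, -11.70). ∠KMQ = 97.5° gives MQ at 171.6° from the x-axis; with |MQ| = 12.6, Q = (2.195, -9.863). ∠MQF = 67.8° gives QF at 59.40° from the x-axis; with |QF| = 9.6, F = (7.082, -1.600). Then |UF| = |F − U| = 7.985.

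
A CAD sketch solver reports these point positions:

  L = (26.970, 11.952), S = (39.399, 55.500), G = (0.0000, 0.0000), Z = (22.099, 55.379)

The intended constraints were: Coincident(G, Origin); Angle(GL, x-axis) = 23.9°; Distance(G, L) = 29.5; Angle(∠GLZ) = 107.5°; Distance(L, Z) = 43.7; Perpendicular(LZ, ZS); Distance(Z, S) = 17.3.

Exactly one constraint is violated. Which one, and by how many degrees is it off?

Perpendicular(LZ, ZS) — off by 6.00°.

G = (0.00, 0.00) ✓; GL at 23.90° ✓; |GL| = 29.50 ✓; ∠GLZ = 107.5° ✓; |LZ| = 43.70 ✓; ∠(LZ, ZS) = 96.00° ✗; |ZS| = 17.30 ✓.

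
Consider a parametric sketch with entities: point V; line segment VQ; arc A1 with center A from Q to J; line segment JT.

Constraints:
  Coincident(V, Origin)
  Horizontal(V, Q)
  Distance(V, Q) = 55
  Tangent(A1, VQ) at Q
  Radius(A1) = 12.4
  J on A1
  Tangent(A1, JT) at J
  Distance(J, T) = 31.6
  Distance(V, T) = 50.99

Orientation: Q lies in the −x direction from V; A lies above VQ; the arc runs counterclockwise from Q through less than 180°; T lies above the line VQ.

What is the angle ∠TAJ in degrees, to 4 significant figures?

68.57°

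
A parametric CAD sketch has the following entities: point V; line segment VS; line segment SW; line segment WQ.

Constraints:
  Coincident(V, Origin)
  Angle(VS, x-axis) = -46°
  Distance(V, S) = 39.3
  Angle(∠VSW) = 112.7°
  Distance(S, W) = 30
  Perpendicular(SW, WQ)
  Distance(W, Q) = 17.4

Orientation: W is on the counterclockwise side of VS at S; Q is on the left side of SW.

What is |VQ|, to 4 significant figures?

48.94

V is at the origin; VS runs at -46.0° with length 39.3, so S = 39.3·(cos -46.0°, sin -46.0°) = (27.30, -28.27). ∠VSW = 112.7°, so SW runs at -46.0° + (180° − 112.7°) = 21.30° from the x-axis; with |SW| = 30.0, W = S + 30.0·(cos 21.30°, sin 21.30°) = (55.25, -17.37). SW is perpendicular to WQ; with |WQ| = 17.4 on the left of SW, Q = W + 17.4·(-0.3633, 0.9317) = (48.93, -1.161). Then |VQ| = |Q − V| = 48.94.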